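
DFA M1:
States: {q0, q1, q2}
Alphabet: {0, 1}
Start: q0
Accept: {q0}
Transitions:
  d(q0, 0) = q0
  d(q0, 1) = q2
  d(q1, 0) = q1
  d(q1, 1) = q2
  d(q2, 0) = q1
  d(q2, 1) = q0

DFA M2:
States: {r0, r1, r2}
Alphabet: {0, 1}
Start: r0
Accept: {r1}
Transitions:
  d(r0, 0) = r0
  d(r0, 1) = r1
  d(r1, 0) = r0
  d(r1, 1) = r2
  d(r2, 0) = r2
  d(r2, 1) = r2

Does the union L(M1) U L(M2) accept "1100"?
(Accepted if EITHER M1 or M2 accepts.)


M1: final=q0 accepted=True
M2: final=r2 accepted=False

Yes, union accepts


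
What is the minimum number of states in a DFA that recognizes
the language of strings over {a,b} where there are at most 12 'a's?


States: count = 0, 1, ..., 12 (all accepting; 13 states), plus a dead state for count > 12.
Total: 13 + 1 = 14.

14


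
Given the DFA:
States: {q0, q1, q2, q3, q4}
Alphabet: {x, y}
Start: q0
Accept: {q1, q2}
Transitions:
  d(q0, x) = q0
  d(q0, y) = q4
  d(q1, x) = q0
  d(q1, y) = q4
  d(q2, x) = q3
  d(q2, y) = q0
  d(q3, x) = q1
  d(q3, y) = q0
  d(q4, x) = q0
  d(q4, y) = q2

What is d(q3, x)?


Looking up transition d(q3, x)

q1


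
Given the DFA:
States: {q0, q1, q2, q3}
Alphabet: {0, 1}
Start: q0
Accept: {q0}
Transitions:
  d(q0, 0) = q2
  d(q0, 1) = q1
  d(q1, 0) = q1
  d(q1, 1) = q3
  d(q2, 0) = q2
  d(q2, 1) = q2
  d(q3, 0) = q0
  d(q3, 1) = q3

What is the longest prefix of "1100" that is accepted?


Run the DFA, marking each prefix where the state is accepting:
  "" -> q0 [accept]
  "1" -> q1 [reject]
  "11" -> q3 [reject]
  "110" -> q0 [accept]
  "1100" -> q2 [reject]

"110"


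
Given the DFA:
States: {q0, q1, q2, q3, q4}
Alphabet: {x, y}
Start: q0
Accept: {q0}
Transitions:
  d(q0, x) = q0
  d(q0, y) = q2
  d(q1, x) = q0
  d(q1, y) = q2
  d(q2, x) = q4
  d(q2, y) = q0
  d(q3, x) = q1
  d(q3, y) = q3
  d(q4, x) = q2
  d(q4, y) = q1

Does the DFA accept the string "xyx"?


Trace: q0 -> q0 -> q2 -> q4
Final state: q4
Accept states: {q0}

No, rejected (final state q4 is not an accept state)


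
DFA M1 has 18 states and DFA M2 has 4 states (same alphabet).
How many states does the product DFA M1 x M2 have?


Product construction pairs every M1 state with every M2 state.
18 * 4 = 72

72


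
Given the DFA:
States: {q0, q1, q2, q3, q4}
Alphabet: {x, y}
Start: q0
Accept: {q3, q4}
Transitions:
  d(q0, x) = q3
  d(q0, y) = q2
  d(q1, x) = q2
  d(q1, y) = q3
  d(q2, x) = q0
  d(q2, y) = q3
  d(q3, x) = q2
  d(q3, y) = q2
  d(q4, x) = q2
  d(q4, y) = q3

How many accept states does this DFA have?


Accept states listed: {q3, q4}
Counting: q3(1) q4(2)

2


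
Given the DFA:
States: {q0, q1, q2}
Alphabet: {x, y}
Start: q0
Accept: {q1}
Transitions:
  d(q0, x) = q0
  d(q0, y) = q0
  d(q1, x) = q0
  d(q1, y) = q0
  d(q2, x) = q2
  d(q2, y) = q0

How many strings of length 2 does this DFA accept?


Enumerating all length-2 strings:
  "xx" -> q0 [reject]
  "xy" -> q0 [reject]
  "yx" -> q0 [reject]
  "yy" -> q0 [reject]

0 out of 4


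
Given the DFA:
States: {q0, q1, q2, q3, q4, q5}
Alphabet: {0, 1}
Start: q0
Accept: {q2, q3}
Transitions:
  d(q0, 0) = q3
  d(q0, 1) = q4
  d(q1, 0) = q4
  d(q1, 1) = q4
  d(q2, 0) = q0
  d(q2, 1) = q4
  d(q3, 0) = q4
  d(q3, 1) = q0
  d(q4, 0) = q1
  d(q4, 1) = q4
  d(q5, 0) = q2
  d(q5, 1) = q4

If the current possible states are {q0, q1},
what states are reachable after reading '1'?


Apply transition on '1' from each current state:
  d(q0, 1) = q4
  d(q1, 1) = q4

{q4}


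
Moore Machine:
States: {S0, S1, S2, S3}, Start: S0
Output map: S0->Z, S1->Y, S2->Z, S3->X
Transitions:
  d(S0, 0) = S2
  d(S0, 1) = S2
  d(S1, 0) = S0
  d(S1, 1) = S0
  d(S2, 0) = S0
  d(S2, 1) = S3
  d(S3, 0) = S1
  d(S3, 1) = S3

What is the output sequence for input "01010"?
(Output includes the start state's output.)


Start: S0 (output Z)
  --0--> S2 (output Z)
  --1--> S3 (output X)
  --0--> S1 (output Y)
  --1--> S0 (output Z)
  --0--> S2 (output Z)

"ZZXYZZ"


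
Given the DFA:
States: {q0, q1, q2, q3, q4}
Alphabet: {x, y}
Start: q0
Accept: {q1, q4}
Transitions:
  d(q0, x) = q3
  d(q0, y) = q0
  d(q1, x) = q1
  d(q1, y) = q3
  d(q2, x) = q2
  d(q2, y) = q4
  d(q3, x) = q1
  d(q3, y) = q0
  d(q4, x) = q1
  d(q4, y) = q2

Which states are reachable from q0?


BFS from q0:
  layer 0: {q0}
  layer 1: {q3}
  layer 2: {q1}

{q0, q1, q3}


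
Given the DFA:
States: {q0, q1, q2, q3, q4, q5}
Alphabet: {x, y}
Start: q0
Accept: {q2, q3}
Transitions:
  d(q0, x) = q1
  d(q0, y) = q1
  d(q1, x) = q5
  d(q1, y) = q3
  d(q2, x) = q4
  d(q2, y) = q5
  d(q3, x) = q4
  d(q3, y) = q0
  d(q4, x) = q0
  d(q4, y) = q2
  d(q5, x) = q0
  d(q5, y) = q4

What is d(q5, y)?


Looking up transition d(q5, y)

q4


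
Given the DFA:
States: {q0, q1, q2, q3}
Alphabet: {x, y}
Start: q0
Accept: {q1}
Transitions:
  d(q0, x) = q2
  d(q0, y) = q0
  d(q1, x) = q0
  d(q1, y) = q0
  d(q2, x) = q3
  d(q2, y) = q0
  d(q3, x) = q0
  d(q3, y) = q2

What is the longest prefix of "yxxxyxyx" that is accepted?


Run the DFA, marking each prefix where the state is accepting:
  "" -> q0 [reject]
  "y" -> q0 [reject]
  "yx" -> q2 [reject]
  "yxx" -> q3 [reject]
  "yxxx" -> q0 [reject]
  "yxxxy" -> q0 [reject]
  "yxxxyx" -> q2 [reject]
  "yxxxyxy" -> q0 [reject]
  "yxxxyxyx" -> q2 [reject]

No prefix is accepted


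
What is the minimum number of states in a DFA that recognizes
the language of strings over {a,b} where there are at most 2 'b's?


States: count = 0, 1, ..., 2 (all accepting; 3 states), plus a dead state for count > 2.
Total: 3 + 1 = 4.

4


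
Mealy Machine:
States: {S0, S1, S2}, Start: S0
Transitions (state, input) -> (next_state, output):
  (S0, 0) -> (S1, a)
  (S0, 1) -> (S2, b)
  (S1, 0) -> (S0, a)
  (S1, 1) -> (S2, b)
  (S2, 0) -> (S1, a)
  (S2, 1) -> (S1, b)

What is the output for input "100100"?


Step-by-step:
  (S0, 1) -> (S2, b)
  (S2, 0) -> (S1, a)
  (S1, 0) -> (S0, a)
  (S0, 1) -> (S2, b)
  (S2, 0) -> (S1, a)
  (S1, 0) -> (S0, a)

"baabaa"


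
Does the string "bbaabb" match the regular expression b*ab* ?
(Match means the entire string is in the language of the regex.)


|string| = 6; first = 'b'; last = 'b'

No, "bbaabb" does not match b*ab*


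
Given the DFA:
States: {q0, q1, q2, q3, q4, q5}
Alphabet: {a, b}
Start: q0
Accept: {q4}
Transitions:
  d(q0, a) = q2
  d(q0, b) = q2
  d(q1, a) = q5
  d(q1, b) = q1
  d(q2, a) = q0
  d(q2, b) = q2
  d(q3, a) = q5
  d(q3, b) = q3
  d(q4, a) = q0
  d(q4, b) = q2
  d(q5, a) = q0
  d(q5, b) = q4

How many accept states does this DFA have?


Accept states listed: {q4}
Counting: q4(1)

1


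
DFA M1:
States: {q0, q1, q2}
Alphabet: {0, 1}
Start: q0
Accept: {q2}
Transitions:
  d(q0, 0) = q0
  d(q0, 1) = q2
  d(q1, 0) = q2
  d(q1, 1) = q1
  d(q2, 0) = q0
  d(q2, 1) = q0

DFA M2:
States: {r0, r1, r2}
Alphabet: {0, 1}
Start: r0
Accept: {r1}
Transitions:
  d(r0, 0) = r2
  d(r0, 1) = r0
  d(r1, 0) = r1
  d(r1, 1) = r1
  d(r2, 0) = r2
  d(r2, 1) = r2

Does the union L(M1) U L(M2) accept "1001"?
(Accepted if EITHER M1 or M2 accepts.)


M1: final=q2 accepted=True
M2: final=r2 accepted=False

Yes, union accepts


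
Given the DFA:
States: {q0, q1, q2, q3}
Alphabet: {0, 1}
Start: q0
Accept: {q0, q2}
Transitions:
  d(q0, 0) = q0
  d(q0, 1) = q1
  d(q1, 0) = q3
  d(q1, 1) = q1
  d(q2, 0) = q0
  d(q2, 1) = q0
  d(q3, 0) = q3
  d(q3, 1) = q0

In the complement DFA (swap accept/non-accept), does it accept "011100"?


Trace: q0 -> q0 -> q1 -> q1 -> q1 -> q3 -> q3
Final: q3
Original accept: {q0, q2}
Complement: q3 is not in original accept

Yes, complement accepts (original rejects)


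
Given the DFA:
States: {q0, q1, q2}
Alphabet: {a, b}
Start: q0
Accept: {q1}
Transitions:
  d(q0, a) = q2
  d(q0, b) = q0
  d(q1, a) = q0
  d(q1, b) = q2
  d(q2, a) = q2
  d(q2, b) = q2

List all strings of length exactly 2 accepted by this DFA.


All strings of length 2: 4 total
Accepted: 0

None


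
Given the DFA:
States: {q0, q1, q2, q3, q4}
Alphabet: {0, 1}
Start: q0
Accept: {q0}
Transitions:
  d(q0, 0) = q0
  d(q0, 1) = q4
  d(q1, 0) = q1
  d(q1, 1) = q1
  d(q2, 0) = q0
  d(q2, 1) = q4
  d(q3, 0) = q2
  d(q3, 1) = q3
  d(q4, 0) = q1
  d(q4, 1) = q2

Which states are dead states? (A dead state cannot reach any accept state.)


Forward reachability from each state:
  q0 -> reaches accept state q0 (live)
  q1 -> reaches {q1}, no accept state (dead)
  q2 -> reaches accept state q0 (live)
  q3 -> reaches accept state q0 (live)
  q4 -> reaches accept state q0 (live)

{q1}


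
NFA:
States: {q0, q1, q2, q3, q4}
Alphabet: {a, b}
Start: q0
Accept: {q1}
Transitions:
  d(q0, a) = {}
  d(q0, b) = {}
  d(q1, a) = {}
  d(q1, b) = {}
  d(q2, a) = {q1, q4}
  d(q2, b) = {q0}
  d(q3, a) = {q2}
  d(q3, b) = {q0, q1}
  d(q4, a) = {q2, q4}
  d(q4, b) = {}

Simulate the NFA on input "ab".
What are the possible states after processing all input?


Start: {q0}
  --a--> {}
  --b--> {}

{} (empty set, no valid transitions)


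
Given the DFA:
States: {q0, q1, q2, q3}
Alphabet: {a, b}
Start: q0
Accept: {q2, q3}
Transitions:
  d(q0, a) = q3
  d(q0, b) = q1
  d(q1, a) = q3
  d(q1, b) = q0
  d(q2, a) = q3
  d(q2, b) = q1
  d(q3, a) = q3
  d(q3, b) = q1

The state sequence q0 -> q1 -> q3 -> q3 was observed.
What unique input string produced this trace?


Trace back each transition to find the symbol:
  q0 --[b]--> q1
  q1 --[a]--> q3
  q3 --[a]--> q3

"baa"


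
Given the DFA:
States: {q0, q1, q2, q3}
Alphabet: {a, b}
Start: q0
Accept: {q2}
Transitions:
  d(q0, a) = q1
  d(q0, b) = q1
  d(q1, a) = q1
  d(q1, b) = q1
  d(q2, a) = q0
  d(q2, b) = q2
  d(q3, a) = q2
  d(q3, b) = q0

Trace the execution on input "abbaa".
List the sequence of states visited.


Input: abbaa
d(q0, a) = q1
d(q1, b) = q1
d(q1, b) = q1
d(q1, a) = q1
d(q1, a) = q1


q0 -> q1 -> q1 -> q1 -> q1 -> q1


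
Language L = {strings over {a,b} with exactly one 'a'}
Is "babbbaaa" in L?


count('a') = 4

No, "babbbaaa" is not in L


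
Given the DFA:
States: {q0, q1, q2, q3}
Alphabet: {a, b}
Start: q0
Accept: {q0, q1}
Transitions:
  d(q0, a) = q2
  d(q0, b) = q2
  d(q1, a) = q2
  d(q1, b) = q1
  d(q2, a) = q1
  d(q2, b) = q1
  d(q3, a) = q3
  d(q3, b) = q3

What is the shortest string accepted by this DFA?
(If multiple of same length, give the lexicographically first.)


BFS by string length (lex-first path to each state shown):
  len 0: q0<-""
Found accept state at length 0.

"" (empty string)


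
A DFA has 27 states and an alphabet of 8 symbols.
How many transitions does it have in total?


Each state has exactly one transition per symbol.
27 * 8 = 216

216


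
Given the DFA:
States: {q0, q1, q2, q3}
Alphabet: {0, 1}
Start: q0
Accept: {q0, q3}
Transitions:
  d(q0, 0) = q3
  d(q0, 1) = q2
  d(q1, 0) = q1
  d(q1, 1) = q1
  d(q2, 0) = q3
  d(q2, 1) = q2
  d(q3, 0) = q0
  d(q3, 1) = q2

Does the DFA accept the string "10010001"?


Trace: q0 -> q2 -> q3 -> q0 -> q2 -> q3 -> q0 -> q3 -> q2
Final state: q2
Accept states: {q0, q3}

No, rejected (final state q2 is not an accept state)


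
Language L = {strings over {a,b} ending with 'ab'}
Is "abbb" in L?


last two symbols = 'bb'

No, "abbb" is not in L


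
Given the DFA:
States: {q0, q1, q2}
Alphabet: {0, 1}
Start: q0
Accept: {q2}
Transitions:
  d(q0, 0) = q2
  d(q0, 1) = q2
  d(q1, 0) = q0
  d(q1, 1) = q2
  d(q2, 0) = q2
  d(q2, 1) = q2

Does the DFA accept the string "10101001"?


Trace: q0 -> q2 -> q2 -> q2 -> q2 -> q2 -> q2 -> q2 -> q2
Final state: q2
Accept states: {q2}

Yes, accepted (final state q2 is an accept state)


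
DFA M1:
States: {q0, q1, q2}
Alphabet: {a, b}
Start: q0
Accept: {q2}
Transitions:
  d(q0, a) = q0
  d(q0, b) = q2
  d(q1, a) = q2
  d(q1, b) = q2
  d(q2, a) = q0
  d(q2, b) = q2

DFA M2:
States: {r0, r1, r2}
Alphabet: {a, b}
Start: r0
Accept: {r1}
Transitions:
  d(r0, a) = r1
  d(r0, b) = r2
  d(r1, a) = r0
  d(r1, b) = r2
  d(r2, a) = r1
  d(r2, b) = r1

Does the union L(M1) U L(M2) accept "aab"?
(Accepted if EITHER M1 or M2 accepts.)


M1: final=q2 accepted=True
M2: final=r2 accepted=False

Yes, union accepts


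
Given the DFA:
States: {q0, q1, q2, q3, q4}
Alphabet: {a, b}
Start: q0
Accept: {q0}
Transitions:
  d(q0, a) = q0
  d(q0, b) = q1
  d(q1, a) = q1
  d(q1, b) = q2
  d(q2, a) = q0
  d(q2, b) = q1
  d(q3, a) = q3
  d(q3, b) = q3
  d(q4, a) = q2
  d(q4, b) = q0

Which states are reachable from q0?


BFS from q0:
  layer 0: {q0}
  layer 1: {q1}
  layer 2: {q2}

{q0, q1, q2}


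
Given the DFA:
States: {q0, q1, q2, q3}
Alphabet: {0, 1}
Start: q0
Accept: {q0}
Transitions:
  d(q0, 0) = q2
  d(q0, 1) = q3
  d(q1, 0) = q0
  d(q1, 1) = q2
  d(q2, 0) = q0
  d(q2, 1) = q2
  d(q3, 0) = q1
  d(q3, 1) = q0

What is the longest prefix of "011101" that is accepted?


Run the DFA, marking each prefix where the state is accepting:
  "" -> q0 [accept]
  "0" -> q2 [reject]
  "01" -> q2 [reject]
  "011" -> q2 [reject]
  "0111" -> q2 [reject]
  "01110" -> q0 [accept]
  "011101" -> q3 [reject]

"01110"


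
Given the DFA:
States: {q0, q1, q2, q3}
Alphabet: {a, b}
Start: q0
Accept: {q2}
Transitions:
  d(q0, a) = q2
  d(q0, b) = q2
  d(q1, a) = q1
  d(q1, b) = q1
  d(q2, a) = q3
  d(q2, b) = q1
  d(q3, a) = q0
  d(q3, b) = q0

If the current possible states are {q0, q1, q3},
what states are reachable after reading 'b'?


Apply transition on 'b' from each current state:
  d(q0, b) = q2
  d(q1, b) = q1
  d(q3, b) = q0

{q0, q1, q2}


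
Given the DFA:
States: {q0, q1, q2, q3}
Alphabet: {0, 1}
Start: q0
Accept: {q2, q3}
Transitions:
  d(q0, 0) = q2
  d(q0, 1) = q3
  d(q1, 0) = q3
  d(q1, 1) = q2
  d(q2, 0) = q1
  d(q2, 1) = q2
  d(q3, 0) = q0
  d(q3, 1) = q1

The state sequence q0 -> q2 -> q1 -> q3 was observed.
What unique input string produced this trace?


Trace back each transition to find the symbol:
  q0 --[0]--> q2
  q2 --[0]--> q1
  q1 --[0]--> q3

"000"


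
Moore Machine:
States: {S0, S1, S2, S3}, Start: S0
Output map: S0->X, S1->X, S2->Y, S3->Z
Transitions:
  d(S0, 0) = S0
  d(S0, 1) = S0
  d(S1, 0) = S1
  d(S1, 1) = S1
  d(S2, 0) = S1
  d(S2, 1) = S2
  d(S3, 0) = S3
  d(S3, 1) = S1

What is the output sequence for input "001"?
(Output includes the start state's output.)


Start: S0 (output X)
  --0--> S0 (output X)
  --0--> S0 (output X)
  --1--> S0 (output X)

"XXXX"


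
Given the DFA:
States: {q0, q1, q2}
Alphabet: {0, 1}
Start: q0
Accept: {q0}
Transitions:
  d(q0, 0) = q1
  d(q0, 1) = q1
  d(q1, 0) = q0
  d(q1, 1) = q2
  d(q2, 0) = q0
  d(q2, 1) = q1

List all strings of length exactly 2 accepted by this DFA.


All strings of length 2: 4 total
Accepted: 2

"00", "10"


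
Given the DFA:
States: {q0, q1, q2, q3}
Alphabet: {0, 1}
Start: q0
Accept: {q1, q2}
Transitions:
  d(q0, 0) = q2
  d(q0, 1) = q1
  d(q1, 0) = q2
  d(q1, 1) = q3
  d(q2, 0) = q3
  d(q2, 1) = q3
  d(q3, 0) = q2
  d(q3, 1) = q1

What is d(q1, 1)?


Looking up transition d(q1, 1)

q3


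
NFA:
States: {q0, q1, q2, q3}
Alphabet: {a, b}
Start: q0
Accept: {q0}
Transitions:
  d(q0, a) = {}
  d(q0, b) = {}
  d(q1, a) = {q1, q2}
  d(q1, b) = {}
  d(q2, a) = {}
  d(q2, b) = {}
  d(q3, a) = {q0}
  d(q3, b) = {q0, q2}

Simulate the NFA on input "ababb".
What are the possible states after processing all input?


Start: {q0}
  --a--> {}
  --b--> {}
  --a--> {}
  --b--> {}
  --b--> {}

{} (empty set, no valid transitions)


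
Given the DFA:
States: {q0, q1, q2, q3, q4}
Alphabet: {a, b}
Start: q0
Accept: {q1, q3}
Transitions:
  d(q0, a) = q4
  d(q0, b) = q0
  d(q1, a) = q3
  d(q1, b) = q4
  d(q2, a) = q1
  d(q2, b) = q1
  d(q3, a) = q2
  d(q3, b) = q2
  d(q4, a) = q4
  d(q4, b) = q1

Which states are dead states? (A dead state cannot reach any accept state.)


Forward reachability from each state:
  q0 -> reaches accept state q1 (live)
  q1 -> reaches accept state q1 (live)
  q2 -> reaches accept state q1 (live)
  q3 -> reaches accept state q1 (live)
  q4 -> reaches accept state q1 (live)

None (all states can reach an accept state)


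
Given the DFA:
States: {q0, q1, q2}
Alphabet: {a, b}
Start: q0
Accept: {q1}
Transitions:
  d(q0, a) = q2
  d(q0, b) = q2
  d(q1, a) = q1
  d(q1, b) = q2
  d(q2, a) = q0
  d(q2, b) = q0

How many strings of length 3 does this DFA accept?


Enumerating all length-3 strings:
  "aaa" -> q2 [reject]
  "aab" -> q2 [reject]
  "aba" -> q2 [reject]
  "abb" -> q2 [reject]
  "baa" -> q2 [reject]
  "bab" -> q2 [reject]
  "bba" -> q2 [reject]
  "bbb" -> q2 [reject]

0 out of 8


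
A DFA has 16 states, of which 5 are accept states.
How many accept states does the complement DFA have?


Complement swaps accept and non-accept states.
16 - 5 = 11

11


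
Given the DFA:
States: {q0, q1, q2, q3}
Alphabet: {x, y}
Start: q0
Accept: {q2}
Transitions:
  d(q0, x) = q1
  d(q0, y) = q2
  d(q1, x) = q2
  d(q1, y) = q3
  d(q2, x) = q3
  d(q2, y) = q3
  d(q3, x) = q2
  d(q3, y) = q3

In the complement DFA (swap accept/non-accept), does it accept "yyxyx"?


Trace: q0 -> q2 -> q3 -> q2 -> q3 -> q2
Final: q2
Original accept: {q2}
Complement: q2 is in original accept

No, complement rejects (original accepts)


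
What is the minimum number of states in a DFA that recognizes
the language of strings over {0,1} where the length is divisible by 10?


States track (length) mod 10.
Need 10 states: one per remainder 0..9; accept = remainder 0.

10


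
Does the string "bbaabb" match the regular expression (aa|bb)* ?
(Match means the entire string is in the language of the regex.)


|string| = 6; first = 'b'; last = 'b'

Yes, "bbaabb" matches (aa|bb)*


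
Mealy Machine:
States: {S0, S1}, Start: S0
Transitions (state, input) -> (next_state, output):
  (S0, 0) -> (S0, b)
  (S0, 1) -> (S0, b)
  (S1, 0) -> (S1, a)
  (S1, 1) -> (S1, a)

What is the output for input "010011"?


Step-by-step:
  (S0, 0) -> (S0, b)
  (S0, 1) -> (S0, b)
  (S0, 0) -> (S0, b)
  (S0, 0) -> (S0, b)
  (S0, 1) -> (S0, b)
  (S0, 1) -> (S0, b)

"bbbbbb"


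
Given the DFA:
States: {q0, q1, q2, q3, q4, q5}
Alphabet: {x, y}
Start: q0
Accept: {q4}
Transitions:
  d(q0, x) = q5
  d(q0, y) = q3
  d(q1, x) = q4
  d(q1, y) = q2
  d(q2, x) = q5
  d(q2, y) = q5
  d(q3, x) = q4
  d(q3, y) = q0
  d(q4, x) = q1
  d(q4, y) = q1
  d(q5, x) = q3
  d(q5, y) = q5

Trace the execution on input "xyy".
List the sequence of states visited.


Input: xyy
d(q0, x) = q5
d(q5, y) = q5
d(q5, y) = q5


q0 -> q5 -> q5 -> q5


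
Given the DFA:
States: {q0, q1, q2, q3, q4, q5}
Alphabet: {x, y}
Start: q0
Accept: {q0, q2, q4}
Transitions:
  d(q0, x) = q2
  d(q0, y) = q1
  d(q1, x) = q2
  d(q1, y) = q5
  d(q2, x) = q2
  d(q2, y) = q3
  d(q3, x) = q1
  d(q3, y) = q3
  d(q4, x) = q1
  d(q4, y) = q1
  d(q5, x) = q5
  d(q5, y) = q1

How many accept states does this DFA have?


Accept states listed: {q0, q2, q4}
Counting: q0(1) q2(2) q4(3)

3


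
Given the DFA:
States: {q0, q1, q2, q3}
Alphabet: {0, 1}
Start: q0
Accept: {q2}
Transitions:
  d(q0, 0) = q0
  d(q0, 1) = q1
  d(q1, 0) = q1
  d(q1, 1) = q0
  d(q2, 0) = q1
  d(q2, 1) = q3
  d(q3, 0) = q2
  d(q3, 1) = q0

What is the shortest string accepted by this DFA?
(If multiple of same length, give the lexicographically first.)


BFS by string length (lex-first path to each state shown):
  len 0: q0<-""
  len 1: q0<-"0", q1<-"1"
  len 2: q0<-"00", q1<-"01"
  len 3: q0<-"000", q1<-"001"
  len 4: q0<-"0000", q1<-"0001"
  len 5: q0<-"00000", q1<-"00001"
  len 6: q0<-"000000", q1<-"000001"
  len 7: q0<-"0000000", q1<-"0000001"
  len 8: q0<-"00000000", q1<-"00000001"

No string accepted (empty language)


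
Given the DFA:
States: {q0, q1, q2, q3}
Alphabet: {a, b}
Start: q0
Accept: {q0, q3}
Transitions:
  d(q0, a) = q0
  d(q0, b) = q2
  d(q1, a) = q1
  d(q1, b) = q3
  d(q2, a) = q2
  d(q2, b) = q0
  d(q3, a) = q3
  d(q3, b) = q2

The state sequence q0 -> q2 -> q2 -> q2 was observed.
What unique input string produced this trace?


Trace back each transition to find the symbol:
  q0 --[b]--> q2
  q2 --[a]--> q2
  q2 --[a]--> q2

"baa"


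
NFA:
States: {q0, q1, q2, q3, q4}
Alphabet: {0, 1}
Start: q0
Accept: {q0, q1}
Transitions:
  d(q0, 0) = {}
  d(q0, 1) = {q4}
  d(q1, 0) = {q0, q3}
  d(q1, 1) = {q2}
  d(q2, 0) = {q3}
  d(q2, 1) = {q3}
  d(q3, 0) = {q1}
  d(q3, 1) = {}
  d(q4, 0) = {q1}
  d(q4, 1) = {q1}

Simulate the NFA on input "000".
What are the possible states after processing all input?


Start: {q0}
  --0--> {}
  --0--> {}
  --0--> {}

{} (empty set, no valid transitions)


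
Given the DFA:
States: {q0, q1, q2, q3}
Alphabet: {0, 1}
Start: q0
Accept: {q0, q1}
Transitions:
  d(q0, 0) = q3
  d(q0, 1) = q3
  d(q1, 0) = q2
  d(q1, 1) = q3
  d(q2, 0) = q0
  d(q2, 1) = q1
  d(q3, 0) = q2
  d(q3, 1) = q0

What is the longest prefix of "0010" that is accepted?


Run the DFA, marking each prefix where the state is accepting:
  "" -> q0 [accept]
  "0" -> q3 [reject]
  "00" -> q2 [reject]
  "001" -> q1 [accept]
  "0010" -> q2 [reject]

"001"


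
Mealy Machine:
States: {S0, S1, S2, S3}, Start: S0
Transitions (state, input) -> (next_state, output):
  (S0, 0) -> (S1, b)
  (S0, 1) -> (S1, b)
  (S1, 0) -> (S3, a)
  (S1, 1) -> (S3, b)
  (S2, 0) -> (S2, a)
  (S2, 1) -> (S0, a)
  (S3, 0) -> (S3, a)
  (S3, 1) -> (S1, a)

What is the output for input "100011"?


Step-by-step:
  (S0, 1) -> (S1, b)
  (S1, 0) -> (S3, a)
  (S3, 0) -> (S3, a)
  (S3, 0) -> (S3, a)
  (S3, 1) -> (S1, a)
  (S1, 1) -> (S3, b)

"baaaab"


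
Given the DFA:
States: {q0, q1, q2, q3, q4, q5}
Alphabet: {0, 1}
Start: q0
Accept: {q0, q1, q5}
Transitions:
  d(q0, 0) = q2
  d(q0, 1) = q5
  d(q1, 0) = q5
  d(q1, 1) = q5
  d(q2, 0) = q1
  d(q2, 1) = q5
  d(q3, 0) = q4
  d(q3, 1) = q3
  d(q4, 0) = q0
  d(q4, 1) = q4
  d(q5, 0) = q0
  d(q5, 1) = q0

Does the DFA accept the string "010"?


Trace: q0 -> q2 -> q5 -> q0
Final state: q0
Accept states: {q0, q1, q5}

Yes, accepted (final state q0 is an accept state)


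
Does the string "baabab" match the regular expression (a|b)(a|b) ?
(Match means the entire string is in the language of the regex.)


|string| = 6; first = 'b'; last = 'b'

No, "baabab" does not match (a|b)(a|b)


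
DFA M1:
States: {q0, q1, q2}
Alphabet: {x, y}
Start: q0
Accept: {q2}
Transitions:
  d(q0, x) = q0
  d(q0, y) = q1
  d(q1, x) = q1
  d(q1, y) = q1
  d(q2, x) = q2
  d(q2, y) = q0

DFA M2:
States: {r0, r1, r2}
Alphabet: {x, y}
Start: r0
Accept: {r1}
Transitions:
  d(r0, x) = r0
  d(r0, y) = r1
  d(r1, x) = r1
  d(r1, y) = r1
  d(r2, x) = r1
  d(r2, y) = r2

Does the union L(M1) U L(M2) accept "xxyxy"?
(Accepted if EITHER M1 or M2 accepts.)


M1: final=q1 accepted=False
M2: final=r1 accepted=True

Yes, union accepts


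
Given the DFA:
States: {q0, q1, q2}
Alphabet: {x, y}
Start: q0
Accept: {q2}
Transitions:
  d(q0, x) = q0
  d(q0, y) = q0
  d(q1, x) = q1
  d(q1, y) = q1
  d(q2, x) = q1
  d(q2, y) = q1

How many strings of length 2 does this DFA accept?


Enumerating all length-2 strings:
  "xx" -> q0 [reject]
  "xy" -> q0 [reject]
  "yx" -> q0 [reject]
  "yy" -> q0 [reject]

0 out of 4


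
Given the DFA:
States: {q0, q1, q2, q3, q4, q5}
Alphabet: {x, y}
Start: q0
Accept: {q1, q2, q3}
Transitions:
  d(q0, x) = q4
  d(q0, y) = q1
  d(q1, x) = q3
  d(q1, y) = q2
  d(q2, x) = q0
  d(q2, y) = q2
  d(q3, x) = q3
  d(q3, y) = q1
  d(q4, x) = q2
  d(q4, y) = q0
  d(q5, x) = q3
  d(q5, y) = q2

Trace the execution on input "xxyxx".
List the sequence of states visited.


Input: xxyxx
d(q0, x) = q4
d(q4, x) = q2
d(q2, y) = q2
d(q2, x) = q0
d(q0, x) = q4


q0 -> q4 -> q2 -> q2 -> q0 -> q4


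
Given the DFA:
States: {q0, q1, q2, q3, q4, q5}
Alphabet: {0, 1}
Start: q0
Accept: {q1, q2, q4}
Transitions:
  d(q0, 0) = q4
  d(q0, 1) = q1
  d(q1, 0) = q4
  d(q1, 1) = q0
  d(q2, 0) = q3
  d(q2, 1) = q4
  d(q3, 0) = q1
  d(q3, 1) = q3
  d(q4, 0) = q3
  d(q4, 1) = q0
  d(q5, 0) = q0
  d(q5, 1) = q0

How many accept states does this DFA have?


Accept states listed: {q1, q2, q4}
Counting: q1(1) q2(2) q4(3)

3


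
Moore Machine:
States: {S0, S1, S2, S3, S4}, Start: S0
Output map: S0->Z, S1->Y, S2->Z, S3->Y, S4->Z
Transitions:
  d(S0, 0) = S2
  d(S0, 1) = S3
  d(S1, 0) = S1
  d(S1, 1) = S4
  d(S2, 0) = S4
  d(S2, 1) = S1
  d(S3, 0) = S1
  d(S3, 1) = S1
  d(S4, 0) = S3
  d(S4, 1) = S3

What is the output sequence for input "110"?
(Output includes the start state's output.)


Start: S0 (output Z)
  --1--> S3 (output Y)
  --1--> S1 (output Y)
  --0--> S1 (output Y)

"ZYYY"


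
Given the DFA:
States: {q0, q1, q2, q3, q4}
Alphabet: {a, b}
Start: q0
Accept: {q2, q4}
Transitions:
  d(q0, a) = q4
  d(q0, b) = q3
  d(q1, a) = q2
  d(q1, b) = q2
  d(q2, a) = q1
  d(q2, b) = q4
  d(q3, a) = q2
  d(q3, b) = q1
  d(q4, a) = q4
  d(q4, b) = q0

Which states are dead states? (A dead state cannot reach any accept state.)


Forward reachability from each state:
  q0 -> reaches accept state q2 (live)
  q1 -> reaches accept state q2 (live)
  q2 -> reaches accept state q2 (live)
  q3 -> reaches accept state q2 (live)
  q4 -> reaches accept state q2 (live)

None (all states can reach an accept state)


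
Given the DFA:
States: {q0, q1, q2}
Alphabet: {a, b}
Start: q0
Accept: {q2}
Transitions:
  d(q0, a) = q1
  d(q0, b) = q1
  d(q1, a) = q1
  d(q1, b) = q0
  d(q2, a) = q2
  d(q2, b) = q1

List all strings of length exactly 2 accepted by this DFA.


All strings of length 2: 4 total
Accepted: 0

None


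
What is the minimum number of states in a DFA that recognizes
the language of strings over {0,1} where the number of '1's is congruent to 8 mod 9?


States track (count of '1') mod 9.
Need 9 states: one per remainder 0..8; accept = remainder 8.

9


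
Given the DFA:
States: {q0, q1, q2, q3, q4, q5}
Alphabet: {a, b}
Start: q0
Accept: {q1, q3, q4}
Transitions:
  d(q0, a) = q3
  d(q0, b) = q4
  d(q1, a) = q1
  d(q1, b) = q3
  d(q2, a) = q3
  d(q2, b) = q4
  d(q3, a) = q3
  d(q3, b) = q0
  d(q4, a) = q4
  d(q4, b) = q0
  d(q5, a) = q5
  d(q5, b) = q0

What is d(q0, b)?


Looking up transition d(q0, b)

q4


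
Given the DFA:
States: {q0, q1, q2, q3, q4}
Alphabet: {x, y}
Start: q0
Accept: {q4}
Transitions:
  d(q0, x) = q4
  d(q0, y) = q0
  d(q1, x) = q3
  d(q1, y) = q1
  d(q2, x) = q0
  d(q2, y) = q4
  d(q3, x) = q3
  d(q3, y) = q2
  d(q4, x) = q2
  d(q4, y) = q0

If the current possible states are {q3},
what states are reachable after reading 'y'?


Apply transition on 'y' from each current state:
  d(q3, y) = q2

{q2}


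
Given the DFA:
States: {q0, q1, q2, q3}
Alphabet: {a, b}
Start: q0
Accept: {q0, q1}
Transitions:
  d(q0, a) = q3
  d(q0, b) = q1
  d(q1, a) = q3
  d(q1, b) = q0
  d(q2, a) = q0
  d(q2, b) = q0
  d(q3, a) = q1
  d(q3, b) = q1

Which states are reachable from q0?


BFS from q0:
  layer 0: {q0}
  layer 1: {q1, q3}

{q0, q1, q3}


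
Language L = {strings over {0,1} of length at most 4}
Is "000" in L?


length = 3

Yes, "000" is in L


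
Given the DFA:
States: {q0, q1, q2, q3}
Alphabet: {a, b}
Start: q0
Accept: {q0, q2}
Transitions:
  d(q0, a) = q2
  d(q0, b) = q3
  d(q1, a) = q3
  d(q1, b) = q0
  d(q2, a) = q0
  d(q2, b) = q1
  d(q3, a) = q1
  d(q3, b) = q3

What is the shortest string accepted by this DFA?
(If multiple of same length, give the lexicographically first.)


BFS by string length (lex-first path to each state shown):
  len 0: q0<-""
Found accept state at length 0.

"" (empty string)


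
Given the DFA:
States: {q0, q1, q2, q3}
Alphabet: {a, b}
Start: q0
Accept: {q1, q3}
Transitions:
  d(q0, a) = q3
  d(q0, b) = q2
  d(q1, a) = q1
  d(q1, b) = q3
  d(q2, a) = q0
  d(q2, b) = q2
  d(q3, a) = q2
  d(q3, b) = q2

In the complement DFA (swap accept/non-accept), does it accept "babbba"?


Trace: q0 -> q2 -> q0 -> q2 -> q2 -> q2 -> q0
Final: q0
Original accept: {q1, q3}
Complement: q0 is not in original accept

Yes, complement accepts (original rejects)


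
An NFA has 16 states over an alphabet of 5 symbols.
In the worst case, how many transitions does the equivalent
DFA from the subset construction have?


Subset construction: one DFA state per subset of NFA states = 2^16 = 65536 states.
Each DFA state has 5 outgoing transitions: 65536 * 5 = 327680

327680


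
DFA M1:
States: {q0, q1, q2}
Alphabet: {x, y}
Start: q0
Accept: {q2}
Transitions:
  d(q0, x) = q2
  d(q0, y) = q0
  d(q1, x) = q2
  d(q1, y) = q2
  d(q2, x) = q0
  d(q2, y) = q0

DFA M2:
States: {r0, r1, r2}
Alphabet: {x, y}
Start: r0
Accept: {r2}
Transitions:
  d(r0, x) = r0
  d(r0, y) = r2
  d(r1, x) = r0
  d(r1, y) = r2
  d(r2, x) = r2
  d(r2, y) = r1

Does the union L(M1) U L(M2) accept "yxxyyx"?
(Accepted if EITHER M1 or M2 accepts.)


M1: final=q2 accepted=True
M2: final=r2 accepted=True

Yes, union accepts


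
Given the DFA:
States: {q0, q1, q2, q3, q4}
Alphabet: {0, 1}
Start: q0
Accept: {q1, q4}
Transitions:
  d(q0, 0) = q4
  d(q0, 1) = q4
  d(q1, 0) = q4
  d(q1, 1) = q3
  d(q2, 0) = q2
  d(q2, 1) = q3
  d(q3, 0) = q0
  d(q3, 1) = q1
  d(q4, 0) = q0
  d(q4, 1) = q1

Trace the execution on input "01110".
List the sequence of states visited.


Input: 01110
d(q0, 0) = q4
d(q4, 1) = q1
d(q1, 1) = q3
d(q3, 1) = q1
d(q1, 0) = q4


q0 -> q4 -> q1 -> q3 -> q1 -> q4


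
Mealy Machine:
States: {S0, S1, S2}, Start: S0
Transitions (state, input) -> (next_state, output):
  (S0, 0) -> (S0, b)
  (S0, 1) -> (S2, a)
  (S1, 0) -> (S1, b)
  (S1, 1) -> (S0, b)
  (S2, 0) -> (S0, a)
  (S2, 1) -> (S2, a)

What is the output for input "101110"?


Step-by-step:
  (S0, 1) -> (S2, a)
  (S2, 0) -> (S0, a)
  (S0, 1) -> (S2, a)
  (S2, 1) -> (S2, a)
  (S2, 1) -> (S2, a)
  (S2, 0) -> (S0, a)

"aaaaaa"


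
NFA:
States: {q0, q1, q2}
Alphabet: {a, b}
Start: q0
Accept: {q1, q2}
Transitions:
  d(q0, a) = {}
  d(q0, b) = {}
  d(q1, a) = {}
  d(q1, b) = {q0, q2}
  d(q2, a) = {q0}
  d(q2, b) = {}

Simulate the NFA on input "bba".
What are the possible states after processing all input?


Start: {q0}
  --b--> {}
  --b--> {}
  --a--> {}

{} (empty set, no valid transitions)


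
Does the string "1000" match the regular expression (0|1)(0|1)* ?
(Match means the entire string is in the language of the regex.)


|string| = 4; first = '1'; last = '0'

Yes, "1000" matches (0|1)(0|1)*


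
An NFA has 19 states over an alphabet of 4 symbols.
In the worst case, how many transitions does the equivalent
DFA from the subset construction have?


Subset construction: one DFA state per subset of NFA states = 2^19 = 524288 states.
Each DFA state has 4 outgoing transitions: 524288 * 4 = 2097152

2097152


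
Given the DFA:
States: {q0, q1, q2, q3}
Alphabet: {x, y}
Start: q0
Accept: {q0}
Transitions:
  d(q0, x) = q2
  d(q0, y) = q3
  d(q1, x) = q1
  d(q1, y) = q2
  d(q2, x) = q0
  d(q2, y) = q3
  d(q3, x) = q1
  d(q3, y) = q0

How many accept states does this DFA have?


Accept states listed: {q0}
Counting: q0(1)

1


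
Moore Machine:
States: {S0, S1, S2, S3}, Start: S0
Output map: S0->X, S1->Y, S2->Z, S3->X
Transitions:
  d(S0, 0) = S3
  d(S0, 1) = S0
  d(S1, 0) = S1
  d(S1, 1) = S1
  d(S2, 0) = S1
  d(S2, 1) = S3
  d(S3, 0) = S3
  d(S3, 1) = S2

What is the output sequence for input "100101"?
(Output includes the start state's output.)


Start: S0 (output X)
  --1--> S0 (output X)
  --0--> S3 (output X)
  --0--> S3 (output X)
  --1--> S2 (output Z)
  --0--> S1 (output Y)
  --1--> S1 (output Y)

"XXXXZYY"


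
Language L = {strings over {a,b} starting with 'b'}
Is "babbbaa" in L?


first symbol = 'b'

Yes, "babbbaa" is in L


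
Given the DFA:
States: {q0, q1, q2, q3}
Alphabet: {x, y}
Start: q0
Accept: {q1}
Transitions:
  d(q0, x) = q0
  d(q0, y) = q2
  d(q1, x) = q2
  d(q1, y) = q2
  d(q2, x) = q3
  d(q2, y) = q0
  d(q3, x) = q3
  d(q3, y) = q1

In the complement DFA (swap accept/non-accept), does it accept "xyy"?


Trace: q0 -> q0 -> q2 -> q0
Final: q0
Original accept: {q1}
Complement: q0 is not in original accept

Yes, complement accepts (original rejects)


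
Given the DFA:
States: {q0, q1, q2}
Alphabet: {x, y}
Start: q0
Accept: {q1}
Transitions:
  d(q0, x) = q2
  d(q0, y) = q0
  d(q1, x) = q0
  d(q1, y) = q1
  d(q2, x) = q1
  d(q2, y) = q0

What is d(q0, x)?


Looking up transition d(q0, x)

q2


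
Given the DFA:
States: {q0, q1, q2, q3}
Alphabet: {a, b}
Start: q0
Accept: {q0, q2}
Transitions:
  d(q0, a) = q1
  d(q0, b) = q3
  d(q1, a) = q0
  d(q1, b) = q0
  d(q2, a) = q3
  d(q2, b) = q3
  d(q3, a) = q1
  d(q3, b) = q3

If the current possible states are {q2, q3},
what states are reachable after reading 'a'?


Apply transition on 'a' from each current state:
  d(q2, a) = q3
  d(q3, a) = q1

{q1, q3}


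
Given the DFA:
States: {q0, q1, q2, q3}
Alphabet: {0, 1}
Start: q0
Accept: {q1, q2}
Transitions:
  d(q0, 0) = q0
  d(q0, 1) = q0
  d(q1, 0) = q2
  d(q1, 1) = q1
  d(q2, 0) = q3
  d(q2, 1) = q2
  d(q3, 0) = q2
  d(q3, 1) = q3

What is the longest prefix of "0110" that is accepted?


Run the DFA, marking each prefix where the state is accepting:
  "" -> q0 [reject]
  "0" -> q0 [reject]
  "01" -> q0 [reject]
  "011" -> q0 [reject]
  "0110" -> q0 [reject]

No prefix is accepted


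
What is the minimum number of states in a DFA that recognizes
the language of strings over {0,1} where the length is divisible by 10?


States track (length) mod 10.
Need 10 states: one per remainder 0..9; accept = remainder 0.

10


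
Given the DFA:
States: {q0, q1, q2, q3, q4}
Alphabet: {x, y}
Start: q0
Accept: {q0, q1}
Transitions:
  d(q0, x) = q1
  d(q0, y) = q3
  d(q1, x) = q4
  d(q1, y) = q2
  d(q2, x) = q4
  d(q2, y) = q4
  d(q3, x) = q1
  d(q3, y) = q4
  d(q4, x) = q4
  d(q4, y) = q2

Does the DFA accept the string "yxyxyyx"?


Trace: q0 -> q3 -> q1 -> q2 -> q4 -> q2 -> q4 -> q4
Final state: q4
Accept states: {q0, q1}

No, rejected (final state q4 is not an accept state)


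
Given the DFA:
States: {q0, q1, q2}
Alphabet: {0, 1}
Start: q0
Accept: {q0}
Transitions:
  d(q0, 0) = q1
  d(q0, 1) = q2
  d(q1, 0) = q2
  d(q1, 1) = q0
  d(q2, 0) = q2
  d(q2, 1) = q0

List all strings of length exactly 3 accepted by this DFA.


All strings of length 3: 8 total
Accepted: 2

"001", "101"


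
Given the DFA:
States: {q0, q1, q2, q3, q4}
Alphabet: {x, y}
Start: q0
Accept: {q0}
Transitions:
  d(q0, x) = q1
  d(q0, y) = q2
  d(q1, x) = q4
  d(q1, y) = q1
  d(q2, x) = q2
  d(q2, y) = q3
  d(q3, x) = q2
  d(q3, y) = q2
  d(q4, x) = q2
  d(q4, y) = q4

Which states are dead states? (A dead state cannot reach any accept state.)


Forward reachability from each state:
  q0 -> reaches accept state q0 (live)
  q1 -> reaches {q1, q2, q3, q4}, no accept state (dead)
  q2 -> reaches {q2, q3}, no accept state (dead)
  q3 -> reaches {q2, q3}, no accept state (dead)
  q4 -> reaches {q2, q3, q4}, no accept state (dead)

{q1, q2, q3, q4}


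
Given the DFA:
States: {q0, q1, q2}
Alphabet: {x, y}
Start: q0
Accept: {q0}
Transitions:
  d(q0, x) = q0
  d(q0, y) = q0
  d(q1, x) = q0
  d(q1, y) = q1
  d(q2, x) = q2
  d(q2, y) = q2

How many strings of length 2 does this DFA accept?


Enumerating all length-2 strings:
  "xx" -> q0 [accept]
  "xy" -> q0 [accept]
  "yx" -> q0 [accept]
  "yy" -> q0 [accept]

4 out of 4


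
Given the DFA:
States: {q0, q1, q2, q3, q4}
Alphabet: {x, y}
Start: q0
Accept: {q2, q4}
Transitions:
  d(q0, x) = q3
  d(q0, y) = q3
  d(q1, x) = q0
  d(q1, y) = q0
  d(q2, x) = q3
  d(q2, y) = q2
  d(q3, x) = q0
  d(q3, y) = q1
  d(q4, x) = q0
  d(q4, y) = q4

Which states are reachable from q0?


BFS from q0:
  layer 0: {q0}
  layer 1: {q3}
  layer 2: {q1}

{q0, q1, q3}


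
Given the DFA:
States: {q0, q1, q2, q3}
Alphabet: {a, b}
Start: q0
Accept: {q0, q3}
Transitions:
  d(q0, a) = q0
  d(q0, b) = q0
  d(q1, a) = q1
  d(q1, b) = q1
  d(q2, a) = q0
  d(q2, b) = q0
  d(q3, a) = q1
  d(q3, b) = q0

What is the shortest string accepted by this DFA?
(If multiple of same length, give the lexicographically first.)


BFS by string length (lex-first path to each state shown):
  len 0: q0<-""
Found accept state at length 0.

"" (empty string)


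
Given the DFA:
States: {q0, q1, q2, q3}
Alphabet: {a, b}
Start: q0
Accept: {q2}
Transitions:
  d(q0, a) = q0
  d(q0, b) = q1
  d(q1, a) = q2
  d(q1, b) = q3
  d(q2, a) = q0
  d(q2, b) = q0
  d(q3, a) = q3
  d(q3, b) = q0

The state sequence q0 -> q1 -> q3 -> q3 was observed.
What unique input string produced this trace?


Trace back each transition to find the symbol:
  q0 --[b]--> q1
  q1 --[b]--> q3
  q3 --[a]--> q3

"bba"


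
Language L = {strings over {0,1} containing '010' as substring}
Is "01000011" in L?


'010' occurs at index 0

Yes, "01000011" is in L


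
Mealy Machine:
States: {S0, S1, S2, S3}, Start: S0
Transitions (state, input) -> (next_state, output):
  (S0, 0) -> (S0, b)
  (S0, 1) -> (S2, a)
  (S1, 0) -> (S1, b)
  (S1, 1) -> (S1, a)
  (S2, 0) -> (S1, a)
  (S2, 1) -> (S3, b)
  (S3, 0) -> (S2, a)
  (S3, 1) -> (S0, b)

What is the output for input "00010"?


Step-by-step:
  (S0, 0) -> (S0, b)
  (S0, 0) -> (S0, b)
  (S0, 0) -> (S0, b)
  (S0, 1) -> (S2, a)
  (S2, 0) -> (S1, a)

"bbbaa"


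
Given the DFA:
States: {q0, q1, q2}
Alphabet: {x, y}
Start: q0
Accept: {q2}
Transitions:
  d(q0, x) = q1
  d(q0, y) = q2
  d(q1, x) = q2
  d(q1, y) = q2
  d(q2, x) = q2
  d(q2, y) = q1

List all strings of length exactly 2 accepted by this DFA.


All strings of length 2: 4 total
Accepted: 3

"xx", "xy", "yx"


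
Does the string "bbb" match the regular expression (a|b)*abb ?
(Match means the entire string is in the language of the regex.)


|string| = 3; first = 'b'; last = 'b'

No, "bbb" does not match (a|b)*abb


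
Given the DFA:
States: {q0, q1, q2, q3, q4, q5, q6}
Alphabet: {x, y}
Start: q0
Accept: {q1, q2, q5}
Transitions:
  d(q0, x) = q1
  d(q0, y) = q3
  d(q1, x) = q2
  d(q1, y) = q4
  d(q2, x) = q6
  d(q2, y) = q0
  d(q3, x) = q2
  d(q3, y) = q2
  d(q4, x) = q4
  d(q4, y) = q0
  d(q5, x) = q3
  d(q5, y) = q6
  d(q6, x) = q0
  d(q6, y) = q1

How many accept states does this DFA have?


Accept states listed: {q1, q2, q5}
Counting: q1(1) q2(2) q5(3)

3


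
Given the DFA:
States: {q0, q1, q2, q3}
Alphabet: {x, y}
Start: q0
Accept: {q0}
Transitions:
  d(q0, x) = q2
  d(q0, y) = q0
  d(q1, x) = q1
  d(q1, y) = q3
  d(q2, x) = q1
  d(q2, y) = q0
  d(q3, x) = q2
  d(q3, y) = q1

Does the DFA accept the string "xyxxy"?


Trace: q0 -> q2 -> q0 -> q2 -> q1 -> q3
Final state: q3
Accept states: {q0}

No, rejected (final state q3 is not an accept state)


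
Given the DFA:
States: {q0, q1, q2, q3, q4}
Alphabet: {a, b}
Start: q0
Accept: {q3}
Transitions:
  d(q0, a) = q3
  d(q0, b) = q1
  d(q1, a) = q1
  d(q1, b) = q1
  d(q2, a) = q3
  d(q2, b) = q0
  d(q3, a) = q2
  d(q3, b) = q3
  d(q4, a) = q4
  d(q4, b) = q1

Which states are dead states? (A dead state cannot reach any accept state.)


Forward reachability from each state:
  q0 -> reaches accept state q3 (live)
  q1 -> reaches {q1}, no accept state (dead)
  q2 -> reaches accept state q3 (live)
  q3 -> reaches accept state q3 (live)
  q4 -> reaches {q1, q4}, no accept state (dead)

{q1, q4}


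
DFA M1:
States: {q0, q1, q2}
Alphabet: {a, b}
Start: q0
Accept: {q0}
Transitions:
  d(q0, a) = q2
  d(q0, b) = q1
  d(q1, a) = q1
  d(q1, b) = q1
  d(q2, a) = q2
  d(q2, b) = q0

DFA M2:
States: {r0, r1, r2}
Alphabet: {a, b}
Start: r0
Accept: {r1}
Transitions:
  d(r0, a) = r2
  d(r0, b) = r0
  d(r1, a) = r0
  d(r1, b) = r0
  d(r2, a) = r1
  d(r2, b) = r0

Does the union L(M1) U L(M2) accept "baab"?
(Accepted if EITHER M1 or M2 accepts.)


M1: final=q1 accepted=False
M2: final=r0 accepted=False

No, union rejects (neither accepts)


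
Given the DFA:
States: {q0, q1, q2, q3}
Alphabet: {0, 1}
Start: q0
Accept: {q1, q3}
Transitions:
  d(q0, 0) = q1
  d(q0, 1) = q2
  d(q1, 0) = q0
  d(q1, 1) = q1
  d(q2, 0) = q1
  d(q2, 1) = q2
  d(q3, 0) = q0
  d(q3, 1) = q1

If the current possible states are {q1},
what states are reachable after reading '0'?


Apply transition on '0' from each current state:
  d(q1, 0) = q0

{q0}


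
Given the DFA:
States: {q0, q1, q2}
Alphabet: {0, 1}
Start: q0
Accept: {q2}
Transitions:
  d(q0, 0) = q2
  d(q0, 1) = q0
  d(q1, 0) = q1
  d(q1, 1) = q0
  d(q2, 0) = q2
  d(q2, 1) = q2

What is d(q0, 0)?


Looking up transition d(q0, 0)

q2


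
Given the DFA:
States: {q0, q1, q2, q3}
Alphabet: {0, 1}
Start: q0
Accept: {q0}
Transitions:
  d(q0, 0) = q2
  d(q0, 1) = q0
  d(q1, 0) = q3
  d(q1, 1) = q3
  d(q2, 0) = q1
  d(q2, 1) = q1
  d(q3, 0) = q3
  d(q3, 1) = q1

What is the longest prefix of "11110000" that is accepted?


Run the DFA, marking each prefix where the state is accepting:
  "" -> q0 [accept]
  "1" -> q0 [accept]
  "11" -> q0 [accept]
  "111" -> q0 [accept]
  "1111" -> q0 [accept]
  "11110" -> q2 [reject]
  "111100" -> q1 [reject]
  "1111000" -> q3 [reject]
  "11110000" -> q3 [reject]

"1111"
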